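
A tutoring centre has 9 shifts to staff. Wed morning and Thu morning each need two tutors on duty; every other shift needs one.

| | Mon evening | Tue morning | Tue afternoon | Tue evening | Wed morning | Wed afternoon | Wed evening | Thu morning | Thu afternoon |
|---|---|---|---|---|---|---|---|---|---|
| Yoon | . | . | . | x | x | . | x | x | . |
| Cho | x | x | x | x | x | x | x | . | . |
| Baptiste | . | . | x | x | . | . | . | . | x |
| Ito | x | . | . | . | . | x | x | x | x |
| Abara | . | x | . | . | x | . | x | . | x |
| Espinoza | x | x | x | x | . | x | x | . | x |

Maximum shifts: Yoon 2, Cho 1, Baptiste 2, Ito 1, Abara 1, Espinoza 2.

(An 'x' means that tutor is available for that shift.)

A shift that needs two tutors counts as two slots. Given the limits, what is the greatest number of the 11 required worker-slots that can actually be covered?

Total capacity across all tutors is 2+1+2+1+1+2 = 9, and 11 slots are needed, so at most 9 can be filled.
An assignment achieving 9: Mon evening→Cho, Tue morning→Abara, Tue afternoon→Baptiste, Tue evening→Baptiste, Wed morning→Yoon, Wed afternoon→Espinoza, Thu morning→Yoon+Ito, Thu afternoon→Espinoza.
Loads: Yoon 2/2, Cho 1/1, Baptiste 2/2, Ito 1/1, Abara 1/1, Espinoza 2/2.

9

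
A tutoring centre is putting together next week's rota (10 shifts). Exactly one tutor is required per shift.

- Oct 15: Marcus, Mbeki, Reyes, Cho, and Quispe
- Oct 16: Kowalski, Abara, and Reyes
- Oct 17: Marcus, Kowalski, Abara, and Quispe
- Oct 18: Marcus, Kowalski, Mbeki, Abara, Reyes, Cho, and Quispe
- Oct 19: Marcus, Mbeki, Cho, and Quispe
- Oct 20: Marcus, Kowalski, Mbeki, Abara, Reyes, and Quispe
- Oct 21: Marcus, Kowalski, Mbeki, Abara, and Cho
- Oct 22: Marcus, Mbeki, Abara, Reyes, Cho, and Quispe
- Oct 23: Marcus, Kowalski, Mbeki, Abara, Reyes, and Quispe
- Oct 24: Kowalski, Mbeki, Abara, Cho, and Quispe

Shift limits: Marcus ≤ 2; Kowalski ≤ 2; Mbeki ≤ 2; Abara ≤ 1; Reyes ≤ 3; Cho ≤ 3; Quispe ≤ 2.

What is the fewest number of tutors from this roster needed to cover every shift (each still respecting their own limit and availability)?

10 slots to fill and no one can take more than 3, so at least ⌈10/3⌉ = 4 tutors are needed.
Marcus, Kowalski, Reyes, and Cho alone can cover everything: Oct 15→Reyes, Oct 16→Kowalski, Oct 17→Marcus, Oct 18→Cho, Oct 19→Marcus, Oct 20→Reyes, Oct 21→Cho, Oct 22→Cho, Oct 23→Reyes, Oct 24→Kowalski.

4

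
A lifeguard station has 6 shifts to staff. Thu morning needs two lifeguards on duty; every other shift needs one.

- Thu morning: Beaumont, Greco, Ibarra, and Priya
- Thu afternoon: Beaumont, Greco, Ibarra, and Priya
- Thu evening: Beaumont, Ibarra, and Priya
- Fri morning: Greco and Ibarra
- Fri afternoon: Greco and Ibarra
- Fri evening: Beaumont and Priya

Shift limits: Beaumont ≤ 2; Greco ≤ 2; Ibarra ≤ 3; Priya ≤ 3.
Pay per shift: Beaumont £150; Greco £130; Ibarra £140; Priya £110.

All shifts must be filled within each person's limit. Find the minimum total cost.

£870

Picking the cheapest available lifeguard for each shift independently would cost £830, but that ignores the shift limits.
An optimal schedule: Thu morning→Priya+Ibarra, Thu afternoon→Ibarra, Thu evening→Priya, Fri morning→Greco, Fri afternoon→Greco, Fri evening→Priya.
Total: 110 + 140 + 140 + 110 + 130 + 130 + 110 = £870.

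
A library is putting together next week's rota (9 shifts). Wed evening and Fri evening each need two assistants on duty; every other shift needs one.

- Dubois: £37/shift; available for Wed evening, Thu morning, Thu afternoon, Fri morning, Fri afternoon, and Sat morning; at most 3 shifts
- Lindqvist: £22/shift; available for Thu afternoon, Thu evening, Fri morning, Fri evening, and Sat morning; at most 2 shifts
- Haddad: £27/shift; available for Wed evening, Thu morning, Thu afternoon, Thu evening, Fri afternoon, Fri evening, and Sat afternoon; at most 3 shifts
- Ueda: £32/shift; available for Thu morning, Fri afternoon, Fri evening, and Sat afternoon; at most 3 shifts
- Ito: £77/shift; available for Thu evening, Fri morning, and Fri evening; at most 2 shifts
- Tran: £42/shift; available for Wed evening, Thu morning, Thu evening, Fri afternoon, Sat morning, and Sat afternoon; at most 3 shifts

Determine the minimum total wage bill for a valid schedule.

Picking the cheapest available assistant for each shift independently would cost £282, but that ignores the shift limits.
An optimal schedule: Wed evening→Haddad+Dubois, Thu morning→Ueda, Thu afternoon→Lindqvist, Thu evening→Haddad, Fri morning→Lindqvist, Fri afternoon→Dubois, Fri evening→Haddad+Ueda, Sat morning→Dubois, Sat afternoon→Ueda.
Total: 27 + 37 + 32 + 22 + 27 + 22 + 37 + 27 + 32 + 37 + 32 = £332.

£332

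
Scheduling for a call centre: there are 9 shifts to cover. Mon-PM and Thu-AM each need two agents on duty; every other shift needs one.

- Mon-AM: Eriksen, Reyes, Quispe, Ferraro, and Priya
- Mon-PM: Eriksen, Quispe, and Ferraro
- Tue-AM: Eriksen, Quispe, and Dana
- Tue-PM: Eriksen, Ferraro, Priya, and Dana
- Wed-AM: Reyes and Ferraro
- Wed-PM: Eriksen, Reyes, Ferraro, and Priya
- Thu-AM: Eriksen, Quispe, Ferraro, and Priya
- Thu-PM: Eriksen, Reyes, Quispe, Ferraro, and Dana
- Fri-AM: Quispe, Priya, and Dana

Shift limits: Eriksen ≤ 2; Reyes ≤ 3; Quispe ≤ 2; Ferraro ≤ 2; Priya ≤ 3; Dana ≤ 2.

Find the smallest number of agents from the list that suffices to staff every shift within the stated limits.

11 slots to fill and no one can take more than 3, so at least ⌈11/3⌉ = 4 agents are needed.
Any 4 agents together have capacity at most 3+3+2+2 = 10 < 11 slots, so 4 can never suffice.
Eriksen, Reyes, Quispe, Ferraro, and Priya alone can cover everything: Mon-AM→Priya, Mon-PM→Eriksen+Quispe, Tue-AM→Eriksen, Tue-PM→Ferraro, Wed-AM→Reyes, Wed-PM→Reyes, Thu-AM→Ferraro+Priya, Thu-PM→Reyes, Fri-AM→Quispe.

5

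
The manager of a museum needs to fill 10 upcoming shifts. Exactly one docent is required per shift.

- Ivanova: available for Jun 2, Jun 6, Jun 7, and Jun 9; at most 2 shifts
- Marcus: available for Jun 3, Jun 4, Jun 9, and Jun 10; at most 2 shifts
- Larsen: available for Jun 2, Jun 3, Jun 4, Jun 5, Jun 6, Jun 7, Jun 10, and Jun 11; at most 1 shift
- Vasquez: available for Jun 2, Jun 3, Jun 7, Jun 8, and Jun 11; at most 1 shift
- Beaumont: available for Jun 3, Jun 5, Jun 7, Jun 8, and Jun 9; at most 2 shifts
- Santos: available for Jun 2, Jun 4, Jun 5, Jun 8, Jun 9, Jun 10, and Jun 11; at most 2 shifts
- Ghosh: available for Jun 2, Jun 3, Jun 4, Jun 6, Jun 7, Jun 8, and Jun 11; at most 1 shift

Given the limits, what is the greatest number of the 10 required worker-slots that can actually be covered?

10

Total capacity across all docents is 2+2+1+1+2+2+1 = 11, and 10 slots are needed, so at most 10 can be filled.
An assignment achieving 10: Jun 2→Santos, Jun 3→Beaumont, Jun 4→Marcus, Jun 5→Larsen, Jun 6→Ivanova, Jun 7→Beaumont, Jun 8→Vasquez, Jun 9→Ivanova, Jun 10→Marcus, Jun 11→Santos.
Loads: Ivanova 2/2, Marcus 2/2, Larsen 1/1, Vasquez 1/1, Beaumont 2/2, Santos 2/2, Ghosh 0/1.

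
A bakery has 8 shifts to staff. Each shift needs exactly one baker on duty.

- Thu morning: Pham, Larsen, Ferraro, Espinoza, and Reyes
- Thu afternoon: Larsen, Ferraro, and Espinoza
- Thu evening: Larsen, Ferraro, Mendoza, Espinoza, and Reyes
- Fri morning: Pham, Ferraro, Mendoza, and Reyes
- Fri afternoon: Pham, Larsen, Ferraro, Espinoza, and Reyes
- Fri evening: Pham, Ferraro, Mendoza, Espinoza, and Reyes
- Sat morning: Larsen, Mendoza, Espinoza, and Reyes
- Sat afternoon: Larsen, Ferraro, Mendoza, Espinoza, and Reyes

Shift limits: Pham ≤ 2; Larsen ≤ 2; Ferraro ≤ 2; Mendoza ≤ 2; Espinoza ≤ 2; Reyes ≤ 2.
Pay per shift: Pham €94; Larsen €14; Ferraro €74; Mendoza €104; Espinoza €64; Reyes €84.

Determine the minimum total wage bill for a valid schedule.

€472

Picking the cheapest available baker for each shift independently would cost €222, but that ignores the shift limits.
An optimal schedule: Thu morning→Espinoza, Thu afternoon→Larsen, Thu evening→Espinoza, Fri morning→Ferraro, Fri afternoon→Ferraro, Fri evening→Reyes, Sat morning→Larsen, Sat afternoon→Reyes.
Total: 64 + 14 + 64 + 74 + 74 + 84 + 14 + 84 = €472.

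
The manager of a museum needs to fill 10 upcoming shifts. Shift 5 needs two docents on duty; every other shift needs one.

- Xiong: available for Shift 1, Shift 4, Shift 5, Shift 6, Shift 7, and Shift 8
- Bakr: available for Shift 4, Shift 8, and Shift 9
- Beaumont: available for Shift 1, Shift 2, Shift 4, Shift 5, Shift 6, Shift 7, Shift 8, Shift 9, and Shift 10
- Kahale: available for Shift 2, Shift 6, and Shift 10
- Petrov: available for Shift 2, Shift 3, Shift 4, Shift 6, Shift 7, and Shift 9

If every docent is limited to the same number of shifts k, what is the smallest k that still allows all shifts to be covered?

3

With 5 docents and 11 worker-slots to fill, someone must work at least ⌈11/5⌉ = 3 shifts, so k ≥ 3.
k = 3 works: Shift 1→Xiong, Shift 2→Beaumont, Shift 3→Petrov, Shift 4→Bakr, Shift 5→Xiong+Beaumont, Shift 6→Kahale, Shift 7→Xiong, Shift 8→Bakr, Shift 9→Bakr, Shift 10→Beaumont.
Loads: Xiong 3, Bakr 3, Beaumont 3, Kahale 1, Petrov 1 — all ≤ 3.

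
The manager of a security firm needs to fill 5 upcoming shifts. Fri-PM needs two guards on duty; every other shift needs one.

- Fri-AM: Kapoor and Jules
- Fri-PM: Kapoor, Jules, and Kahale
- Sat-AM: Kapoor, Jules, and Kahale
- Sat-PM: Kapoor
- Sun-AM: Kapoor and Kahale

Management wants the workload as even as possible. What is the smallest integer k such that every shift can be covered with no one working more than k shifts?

With 3 guards and 6 worker-slots to fill, someone must work at least ⌈6/3⌉ = 2 shifts, so k ≥ 2.
k = 2 works: Fri-AM→Kapoor, Fri-PM→Jules+Kahale, Sat-AM→Jules, Sat-PM→Kapoor, Sun-AM→Kahale.
Loads: Kapoor 2, Jules 2, Kahale 2 — all ≤ 2.

2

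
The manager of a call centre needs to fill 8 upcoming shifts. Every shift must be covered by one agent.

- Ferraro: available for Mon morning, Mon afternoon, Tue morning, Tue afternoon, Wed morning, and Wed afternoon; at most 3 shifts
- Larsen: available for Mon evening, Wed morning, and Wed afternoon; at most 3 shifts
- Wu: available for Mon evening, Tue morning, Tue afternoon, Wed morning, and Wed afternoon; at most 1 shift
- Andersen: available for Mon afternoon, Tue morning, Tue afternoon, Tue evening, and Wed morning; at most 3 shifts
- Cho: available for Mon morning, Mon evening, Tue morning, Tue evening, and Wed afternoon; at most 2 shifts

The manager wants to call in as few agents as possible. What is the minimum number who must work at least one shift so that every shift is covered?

8 slots to fill and no one can take more than 3, so at least ⌈8/3⌉ = 3 agents are needed.
Ferraro, Larsen, and Andersen alone can cover everything: Mon morning→Ferraro, Mon afternoon→Ferraro, Mon evening→Larsen, Tue morning→Ferraro, Tue afternoon→Andersen, Tue evening→Andersen, Wed morning→Larsen, Wed afternoon→Larsen.

3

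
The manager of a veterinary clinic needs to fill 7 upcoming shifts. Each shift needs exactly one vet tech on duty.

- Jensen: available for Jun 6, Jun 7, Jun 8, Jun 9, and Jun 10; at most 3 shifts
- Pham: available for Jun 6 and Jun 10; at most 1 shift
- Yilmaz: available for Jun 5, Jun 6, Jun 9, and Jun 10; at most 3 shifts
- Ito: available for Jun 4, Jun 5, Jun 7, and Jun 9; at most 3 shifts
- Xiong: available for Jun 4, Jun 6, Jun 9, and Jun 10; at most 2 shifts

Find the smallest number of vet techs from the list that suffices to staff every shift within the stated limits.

3

7 slots to fill and no one can take more than 3, so at least ⌈7/3⌉ = 3 vet techs are needed.
Jensen, Pham, and Ito alone can cover everything: Jun 4→Ito, Jun 5→Ito, Jun 6→Jensen, Jun 7→Jensen, Jun 8→Jensen, Jun 9→Ito, Jun 10→Pham.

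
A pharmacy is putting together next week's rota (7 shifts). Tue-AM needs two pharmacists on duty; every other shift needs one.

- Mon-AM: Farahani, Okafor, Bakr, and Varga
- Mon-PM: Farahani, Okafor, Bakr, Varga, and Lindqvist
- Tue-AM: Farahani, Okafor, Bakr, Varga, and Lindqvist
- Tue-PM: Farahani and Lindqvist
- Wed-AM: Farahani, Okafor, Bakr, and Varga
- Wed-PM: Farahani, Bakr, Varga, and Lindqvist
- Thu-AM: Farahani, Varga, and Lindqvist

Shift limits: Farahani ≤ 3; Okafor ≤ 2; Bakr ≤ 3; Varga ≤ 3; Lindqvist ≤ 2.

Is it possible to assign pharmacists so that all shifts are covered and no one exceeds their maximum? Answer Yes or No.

Yes

One valid schedule: Mon-AM→Farahani, Mon-PM→Okafor, Tue-AM→Bakr+Varga, Tue-PM→Farahani, Wed-AM→Okafor, Wed-PM→Bakr, Thu-AM→Farahani.
Loads: Farahani 3/3, Okafor 2/2, Bakr 2/3, Varga 1/3, Lindqvist 0/2 — all within limits.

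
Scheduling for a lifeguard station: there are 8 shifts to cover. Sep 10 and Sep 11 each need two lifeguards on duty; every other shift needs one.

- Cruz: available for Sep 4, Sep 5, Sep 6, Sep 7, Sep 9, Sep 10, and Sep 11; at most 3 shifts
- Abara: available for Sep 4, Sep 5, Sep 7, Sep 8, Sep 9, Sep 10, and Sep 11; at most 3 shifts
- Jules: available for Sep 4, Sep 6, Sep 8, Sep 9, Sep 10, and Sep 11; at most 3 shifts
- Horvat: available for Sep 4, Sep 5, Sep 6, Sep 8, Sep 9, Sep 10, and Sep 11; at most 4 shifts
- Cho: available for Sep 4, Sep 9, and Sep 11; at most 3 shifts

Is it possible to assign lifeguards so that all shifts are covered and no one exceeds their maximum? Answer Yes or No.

Yes

One valid schedule: Sep 4→Abara, Sep 5→Cruz, Sep 6→Cruz, Sep 7→Cruz, Sep 8→Abara, Sep 9→Abara, Sep 10→Jules+Horvat, Sep 11→Jules+Horvat.
Loads: Cruz 3/3, Abara 3/3, Jules 2/3, Horvat 2/4, Cho 0/3 — all within limits.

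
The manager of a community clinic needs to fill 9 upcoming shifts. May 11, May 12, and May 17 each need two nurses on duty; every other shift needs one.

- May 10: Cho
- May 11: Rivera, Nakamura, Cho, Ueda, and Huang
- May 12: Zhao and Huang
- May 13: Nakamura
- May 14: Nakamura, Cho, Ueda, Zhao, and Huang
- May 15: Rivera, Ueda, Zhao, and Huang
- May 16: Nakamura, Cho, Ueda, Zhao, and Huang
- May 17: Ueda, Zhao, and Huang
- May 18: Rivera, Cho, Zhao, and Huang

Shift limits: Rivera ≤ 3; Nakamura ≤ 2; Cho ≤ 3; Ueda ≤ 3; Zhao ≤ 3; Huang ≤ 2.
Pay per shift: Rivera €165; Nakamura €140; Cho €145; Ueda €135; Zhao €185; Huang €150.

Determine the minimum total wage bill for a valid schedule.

€1770

May 10 can only be covered by Cho, so that assignment is forced.
May 12 can only be covered by Zhao and Huang, so that assignment is forced.
May 13 can only be covered by Nakamura, so that assignment is forced.
Picking the cheapest available nurse for each shift independently would cost €1730, but that ignores the shift limits.
An optimal schedule: May 10→Cho, May 11→Cho+Rivera, May 12→Huang+Zhao, May 13→Nakamura, May 14→Ueda, May 15→Ueda, May 16→Nakamura, May 17→Ueda+Huang, May 18→Cho.
Total: 145 + 145 + 165 + 150 + 185 + 140 + 135 + 135 + 140 + 135 + 150 + 145 = €1770.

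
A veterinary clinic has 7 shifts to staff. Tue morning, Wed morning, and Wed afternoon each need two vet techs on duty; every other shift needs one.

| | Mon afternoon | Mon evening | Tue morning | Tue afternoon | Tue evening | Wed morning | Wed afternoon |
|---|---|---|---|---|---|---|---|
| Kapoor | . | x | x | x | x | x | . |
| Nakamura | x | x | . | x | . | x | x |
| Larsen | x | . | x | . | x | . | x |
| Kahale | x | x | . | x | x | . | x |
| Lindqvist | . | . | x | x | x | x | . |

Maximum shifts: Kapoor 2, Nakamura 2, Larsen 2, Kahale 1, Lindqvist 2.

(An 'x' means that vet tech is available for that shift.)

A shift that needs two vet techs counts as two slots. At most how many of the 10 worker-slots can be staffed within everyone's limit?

Total capacity across all vet techs is 2+2+2+1+2 = 9, and 10 slots are needed, so at most 9 can be filled.
An assignment achieving 9: Mon afternoon→Nakamura, Mon evening→Kapoor, Tue morning→Kapoor+Larsen, Tue afternoon→Lindqvist, Wed morning→Nakamura+Lindqvist, Wed afternoon→Larsen+Kahale.
Loads: Kapoor 2/2, Nakamura 2/2, Larsen 2/2, Kahale 1/1, Lindqvist 2/2.

9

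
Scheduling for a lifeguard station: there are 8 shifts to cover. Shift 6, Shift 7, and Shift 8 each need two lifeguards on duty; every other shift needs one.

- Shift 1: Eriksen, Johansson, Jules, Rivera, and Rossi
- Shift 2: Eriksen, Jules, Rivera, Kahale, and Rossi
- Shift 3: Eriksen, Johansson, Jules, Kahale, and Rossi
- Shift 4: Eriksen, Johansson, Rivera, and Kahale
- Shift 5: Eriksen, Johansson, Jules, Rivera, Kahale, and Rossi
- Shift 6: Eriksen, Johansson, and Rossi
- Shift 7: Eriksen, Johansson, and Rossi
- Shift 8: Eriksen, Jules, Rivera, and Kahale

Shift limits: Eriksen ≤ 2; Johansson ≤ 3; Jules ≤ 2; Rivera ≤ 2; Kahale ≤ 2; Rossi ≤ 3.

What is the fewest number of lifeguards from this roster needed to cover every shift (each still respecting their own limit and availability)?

11 slots to fill and no one can take more than 3, so at least ⌈11/3⌉ = 4 lifeguards are needed.
Any 4 lifeguards together have capacity at most 3+3+2+2 = 10 < 11 slots, so 4 can never suffice.
Eriksen, Johansson, Jules, Rivera, and Kahale alone can cover everything: Shift 1→Johansson, Shift 2→Jules, Shift 3→Jules, Shift 4→Rivera, Shift 5→Kahale, Shift 6→Eriksen+Johansson, Shift 7→Eriksen+Johansson, Shift 8→Rivera+Kahale.

5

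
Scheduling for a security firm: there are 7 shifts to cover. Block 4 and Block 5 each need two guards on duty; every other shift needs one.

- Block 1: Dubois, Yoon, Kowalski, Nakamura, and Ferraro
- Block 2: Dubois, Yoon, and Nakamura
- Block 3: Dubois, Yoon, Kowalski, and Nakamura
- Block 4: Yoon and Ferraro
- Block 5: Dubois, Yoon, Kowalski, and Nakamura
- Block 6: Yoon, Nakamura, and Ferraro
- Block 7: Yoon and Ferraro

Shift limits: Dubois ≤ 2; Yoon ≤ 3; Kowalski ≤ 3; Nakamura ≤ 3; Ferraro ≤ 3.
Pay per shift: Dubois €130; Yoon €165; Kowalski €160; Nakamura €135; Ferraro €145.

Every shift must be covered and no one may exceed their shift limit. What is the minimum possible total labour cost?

€1265

Block 4 can only be covered by Yoon and Ferraro, so that assignment is forced.
Picking the cheapest available guard for each shift independently would cost €1245, but that ignores the shift limits.
An optimal schedule: Block 1→Ferraro, Block 2→Dubois, Block 3→Nakamura, Block 4→Ferraro+Yoon, Block 5→Dubois+Nakamura, Block 6→Nakamura, Block 7→Ferraro.
Total: 145 + 130 + 135 + 145 + 165 + 130 + 135 + 135 + 145 = €1265.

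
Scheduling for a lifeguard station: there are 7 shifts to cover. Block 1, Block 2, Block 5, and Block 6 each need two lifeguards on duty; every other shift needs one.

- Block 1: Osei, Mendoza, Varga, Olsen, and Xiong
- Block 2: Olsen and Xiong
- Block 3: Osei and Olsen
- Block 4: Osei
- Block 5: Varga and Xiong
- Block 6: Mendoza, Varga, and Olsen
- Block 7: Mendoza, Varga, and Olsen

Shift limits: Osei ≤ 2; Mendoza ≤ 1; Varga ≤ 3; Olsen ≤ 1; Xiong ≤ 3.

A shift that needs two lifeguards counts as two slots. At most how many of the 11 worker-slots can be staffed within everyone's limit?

10

Total capacity across all lifeguards is 2+1+3+1+3 = 10, and 11 slots are needed, so at most 10 can be filled.
An assignment achieving 10: Block 1→Xiong, Block 2→Olsen+Xiong, Block 3→Osei, Block 4→Osei, Block 5→Varga+Xiong, Block 6→Mendoza+Varga, Block 7→Varga.
Loads: Osei 2/2, Mendoza 1/1, Varga 3/3, Olsen 1/1, Xiong 3/3.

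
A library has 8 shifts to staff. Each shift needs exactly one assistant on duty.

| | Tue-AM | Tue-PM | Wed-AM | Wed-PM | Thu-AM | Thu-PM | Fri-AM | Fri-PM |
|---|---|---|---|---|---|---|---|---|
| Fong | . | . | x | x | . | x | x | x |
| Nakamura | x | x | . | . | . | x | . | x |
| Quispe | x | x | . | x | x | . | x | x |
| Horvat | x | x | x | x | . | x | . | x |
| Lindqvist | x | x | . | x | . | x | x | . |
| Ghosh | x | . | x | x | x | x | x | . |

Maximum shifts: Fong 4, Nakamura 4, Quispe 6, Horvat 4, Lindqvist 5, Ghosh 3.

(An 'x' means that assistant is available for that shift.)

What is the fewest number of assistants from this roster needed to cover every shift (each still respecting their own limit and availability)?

8 slots to fill and no one can take more than 6, so at least ⌈8/6⌉ = 2 assistants are needed.
Fong and Quispe alone can cover everything: Tue-AM→Quispe, Tue-PM→Quispe, Wed-AM→Fong, Wed-PM→Fong, Thu-AM→Quispe, Thu-PM→Fong, Fri-AM→Fong, Fri-PM→Quispe.

2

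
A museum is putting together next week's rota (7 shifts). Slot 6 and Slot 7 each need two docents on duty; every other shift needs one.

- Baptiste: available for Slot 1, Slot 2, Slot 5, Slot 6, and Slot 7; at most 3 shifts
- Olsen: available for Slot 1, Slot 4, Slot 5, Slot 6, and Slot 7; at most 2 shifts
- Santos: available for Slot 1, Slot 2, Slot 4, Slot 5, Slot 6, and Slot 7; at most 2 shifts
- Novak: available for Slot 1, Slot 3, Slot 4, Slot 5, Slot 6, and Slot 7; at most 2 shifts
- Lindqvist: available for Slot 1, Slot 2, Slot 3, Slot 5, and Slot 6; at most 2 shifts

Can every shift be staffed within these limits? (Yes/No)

One valid schedule: Slot 1→Baptiste, Slot 2→Baptiste, Slot 3→Novak, Slot 4→Olsen, Slot 5→Baptiste, Slot 6→Santos+Novak, Slot 7→Olsen+Santos.
Loads: Baptiste 3/3, Olsen 2/2, Santos 2/2, Novak 2/2, Lindqvist 0/2 — all within limits.

Yes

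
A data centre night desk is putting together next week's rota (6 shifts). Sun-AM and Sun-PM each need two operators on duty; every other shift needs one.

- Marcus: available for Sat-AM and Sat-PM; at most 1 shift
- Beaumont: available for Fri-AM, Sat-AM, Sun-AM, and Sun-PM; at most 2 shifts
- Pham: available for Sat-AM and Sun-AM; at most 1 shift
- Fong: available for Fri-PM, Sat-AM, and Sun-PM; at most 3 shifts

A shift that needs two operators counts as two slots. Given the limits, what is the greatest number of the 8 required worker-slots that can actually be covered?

Total capacity across all operators is 1+2+1+3 = 7, and 8 slots are needed, so at most 7 can be filled.
An assignment achieving 7: Fri-AM→Beaumont, Fri-PM→Fong, Sat-AM→Fong, Sat-PM→Marcus, Sun-AM→Beaumont+Pham, Sun-PM→Fong.
Loads: Marcus 1/1, Beaumont 2/2, Pham 1/1, Fong 3/3.

7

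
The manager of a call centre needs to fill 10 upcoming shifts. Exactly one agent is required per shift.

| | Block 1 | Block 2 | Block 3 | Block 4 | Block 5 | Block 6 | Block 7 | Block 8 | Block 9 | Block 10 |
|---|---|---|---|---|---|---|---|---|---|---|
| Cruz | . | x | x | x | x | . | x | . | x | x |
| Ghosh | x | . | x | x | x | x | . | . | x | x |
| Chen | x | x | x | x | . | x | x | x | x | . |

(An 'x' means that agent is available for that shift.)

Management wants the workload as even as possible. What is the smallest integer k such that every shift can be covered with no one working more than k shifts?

4

With 3 agents and 10 worker-slots to fill, someone must work at least ⌈10/3⌉ = 4 shifts, so k ≥ 4.
k = 4 works: Block 1→Ghosh, Block 2→Cruz, Block 3→Ghosh, Block 4→Ghosh, Block 5→Cruz, Block 6→Ghosh, Block 7→Cruz, Block 8→Chen, Block 9→Chen, Block 10→Cruz.
Loads: Cruz 4, Ghosh 4, Chen 2 — all ≤ 4.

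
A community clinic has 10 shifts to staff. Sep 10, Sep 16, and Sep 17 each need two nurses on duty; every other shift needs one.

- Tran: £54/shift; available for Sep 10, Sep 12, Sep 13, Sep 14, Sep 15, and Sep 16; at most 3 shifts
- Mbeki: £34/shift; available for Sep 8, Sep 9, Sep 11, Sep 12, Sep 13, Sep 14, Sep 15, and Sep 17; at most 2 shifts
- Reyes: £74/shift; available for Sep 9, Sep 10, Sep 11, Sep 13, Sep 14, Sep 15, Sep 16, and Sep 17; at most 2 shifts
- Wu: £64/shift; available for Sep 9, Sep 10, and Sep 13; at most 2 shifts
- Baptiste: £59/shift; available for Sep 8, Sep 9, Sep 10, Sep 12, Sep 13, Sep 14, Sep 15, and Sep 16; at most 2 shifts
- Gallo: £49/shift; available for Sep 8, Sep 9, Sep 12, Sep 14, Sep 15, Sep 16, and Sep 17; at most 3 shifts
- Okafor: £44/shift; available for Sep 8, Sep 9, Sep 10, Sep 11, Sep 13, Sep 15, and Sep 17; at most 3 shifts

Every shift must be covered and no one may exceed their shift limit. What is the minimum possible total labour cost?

£627

Picking the cheapest available nurse for each shift independently would cost £517, but that ignores the shift limits.
An optimal schedule: Sep 8→Mbeki, Sep 9→Okafor, Sep 10→Tran+Baptiste, Sep 11→Mbeki, Sep 12→Gallo, Sep 13→Okafor, Sep 14→Gallo, Sep 15→Tran, Sep 16→Tran+Baptiste, Sep 17→Okafor+Gallo.
Total: 34 + 44 + 54 + 59 + 34 + 49 + 44 + 49 + 54 + 54 + 59 + 44 + 49 = £627.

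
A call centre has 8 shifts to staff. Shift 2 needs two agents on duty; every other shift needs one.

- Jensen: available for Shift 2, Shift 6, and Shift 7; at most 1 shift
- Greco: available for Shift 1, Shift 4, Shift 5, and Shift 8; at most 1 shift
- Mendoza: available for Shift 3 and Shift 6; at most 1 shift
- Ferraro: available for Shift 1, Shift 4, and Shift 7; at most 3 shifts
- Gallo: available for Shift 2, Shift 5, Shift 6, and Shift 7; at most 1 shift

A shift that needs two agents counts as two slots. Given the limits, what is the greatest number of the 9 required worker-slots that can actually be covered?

7

Total capacity across all agents is 1+1+1+3+1 = 7, and 9 slots are needed, so at most 7 can be filled.
An assignment achieving 7: Shift 1→Ferraro, Shift 2→Jensen+Gallo, Shift 3→Mendoza, Shift 4→Ferraro, Shift 7→Ferraro, Shift 8→Greco.
Loads: Jensen 1/1, Greco 1/1, Mendoza 1/1, Ferraro 3/3, Gallo 1/1.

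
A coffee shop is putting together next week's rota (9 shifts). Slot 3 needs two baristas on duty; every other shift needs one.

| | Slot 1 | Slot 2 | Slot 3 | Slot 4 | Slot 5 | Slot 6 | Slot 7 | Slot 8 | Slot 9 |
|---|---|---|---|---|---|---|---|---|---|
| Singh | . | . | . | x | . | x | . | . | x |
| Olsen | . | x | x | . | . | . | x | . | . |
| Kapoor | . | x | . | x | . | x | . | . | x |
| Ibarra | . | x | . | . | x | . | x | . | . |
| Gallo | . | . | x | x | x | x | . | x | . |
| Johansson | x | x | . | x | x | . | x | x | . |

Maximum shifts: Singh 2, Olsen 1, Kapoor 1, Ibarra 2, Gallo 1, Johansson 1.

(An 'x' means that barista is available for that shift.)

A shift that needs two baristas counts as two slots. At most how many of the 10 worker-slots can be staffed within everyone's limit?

8

Total capacity across all baristas is 2+1+1+2+1+1 = 8, and 10 slots are needed, so at most 8 can be filled.
An assignment achieving 8: Slot 1→Johansson, Slot 2→Kapoor, Slot 3→Olsen+Gallo, Slot 5→Ibarra, Slot 6→Singh, Slot 7→Ibarra, Slot 9→Singh.
Loads: Singh 2/2, Olsen 1/1, Kapoor 1/1, Ibarra 2/2, Gallo 1/1, Johansson 1/1.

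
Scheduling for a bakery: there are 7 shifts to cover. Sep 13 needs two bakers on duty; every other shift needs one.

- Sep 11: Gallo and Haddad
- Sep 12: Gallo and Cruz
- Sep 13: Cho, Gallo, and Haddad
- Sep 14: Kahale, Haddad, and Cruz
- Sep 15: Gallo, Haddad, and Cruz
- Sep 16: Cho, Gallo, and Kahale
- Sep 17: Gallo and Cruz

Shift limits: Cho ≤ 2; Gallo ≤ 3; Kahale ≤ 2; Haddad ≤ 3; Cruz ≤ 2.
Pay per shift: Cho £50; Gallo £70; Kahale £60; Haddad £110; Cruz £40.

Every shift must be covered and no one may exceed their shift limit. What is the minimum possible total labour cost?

£450

Picking the cheapest available baker for each shift independently would cost £400, but that ignores the shift limits.
An optimal schedule: Sep 11→Gallo, Sep 12→Cruz, Sep 13→Cho+Gallo, Sep 14→Kahale, Sep 15→Gallo, Sep 16→Cho, Sep 17→Cruz.
Total: 70 + 40 + 50 + 70 + 60 + 70 + 50 + 40 = £450.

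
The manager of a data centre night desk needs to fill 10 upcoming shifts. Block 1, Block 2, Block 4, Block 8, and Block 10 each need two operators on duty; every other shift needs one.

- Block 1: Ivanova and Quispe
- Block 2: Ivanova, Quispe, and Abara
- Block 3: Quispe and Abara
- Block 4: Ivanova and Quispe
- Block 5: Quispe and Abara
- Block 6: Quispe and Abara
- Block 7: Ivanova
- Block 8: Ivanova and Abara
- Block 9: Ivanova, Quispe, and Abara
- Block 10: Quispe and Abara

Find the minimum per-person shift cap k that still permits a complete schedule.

5

With 3 operators and 15 worker-slots to fill, someone must work at least ⌈15/3⌉ = 5 shifts, so k ≥ 5.
k = 5 works: Block 1→Ivanova+Quispe, Block 2→Ivanova+Abara, Block 3→Quispe, Block 4→Ivanova+Quispe, Block 5→Quispe, Block 6→Abara, Block 7→Ivanova, Block 8→Ivanova+Abara, Block 9→Abara, Block 10→Quispe+Abara.
Loads: Ivanova 5, Quispe 5, Abara 5 — all ≤ 5.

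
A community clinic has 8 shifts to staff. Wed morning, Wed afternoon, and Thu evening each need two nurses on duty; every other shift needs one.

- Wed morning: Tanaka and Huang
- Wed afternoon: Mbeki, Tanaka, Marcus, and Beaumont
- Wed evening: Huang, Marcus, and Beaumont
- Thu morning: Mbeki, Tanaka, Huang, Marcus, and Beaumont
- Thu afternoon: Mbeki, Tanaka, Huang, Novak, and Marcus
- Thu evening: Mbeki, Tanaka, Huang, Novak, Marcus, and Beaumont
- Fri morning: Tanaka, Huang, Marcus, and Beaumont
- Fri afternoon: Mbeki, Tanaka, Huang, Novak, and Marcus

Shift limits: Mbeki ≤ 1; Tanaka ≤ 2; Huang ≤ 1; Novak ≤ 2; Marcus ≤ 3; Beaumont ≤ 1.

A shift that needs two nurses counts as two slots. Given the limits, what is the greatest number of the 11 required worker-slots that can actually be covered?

10

Total capacity across all nurses is 1+2+1+2+3+1 = 10, and 11 slots are needed, so at most 10 can be filled.
An assignment achieving 10: Wed morning→Tanaka+Huang, Wed afternoon→Mbeki+Tanaka, Wed evening→Marcus, Thu morning→Marcus, Thu afternoon→Novak, Thu evening→Beaumont, Fri morning→Marcus, Fri afternoon→Novak.
Loads: Mbeki 1/1, Tanaka 2/2, Huang 1/1, Novak 2/2, Marcus 3/3, Beaumont 1/1.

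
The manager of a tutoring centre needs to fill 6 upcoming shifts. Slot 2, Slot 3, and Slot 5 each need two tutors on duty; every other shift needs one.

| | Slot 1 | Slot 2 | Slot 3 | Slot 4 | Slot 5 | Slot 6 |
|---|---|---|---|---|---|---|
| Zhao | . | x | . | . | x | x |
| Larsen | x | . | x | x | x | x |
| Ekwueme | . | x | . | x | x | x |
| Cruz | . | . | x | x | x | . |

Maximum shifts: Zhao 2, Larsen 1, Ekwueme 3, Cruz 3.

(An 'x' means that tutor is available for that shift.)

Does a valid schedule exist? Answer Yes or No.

Total capacity is 9 and 9 slots are needed, so capacity alone doesn't rule it out.
Shifts {Slot 1, Slot 3} need 3 worker-slots in total, but the tutors available for any of those shifts (Larsen and Cruz) can supply at most 2 among them. So no valid schedule exists.

No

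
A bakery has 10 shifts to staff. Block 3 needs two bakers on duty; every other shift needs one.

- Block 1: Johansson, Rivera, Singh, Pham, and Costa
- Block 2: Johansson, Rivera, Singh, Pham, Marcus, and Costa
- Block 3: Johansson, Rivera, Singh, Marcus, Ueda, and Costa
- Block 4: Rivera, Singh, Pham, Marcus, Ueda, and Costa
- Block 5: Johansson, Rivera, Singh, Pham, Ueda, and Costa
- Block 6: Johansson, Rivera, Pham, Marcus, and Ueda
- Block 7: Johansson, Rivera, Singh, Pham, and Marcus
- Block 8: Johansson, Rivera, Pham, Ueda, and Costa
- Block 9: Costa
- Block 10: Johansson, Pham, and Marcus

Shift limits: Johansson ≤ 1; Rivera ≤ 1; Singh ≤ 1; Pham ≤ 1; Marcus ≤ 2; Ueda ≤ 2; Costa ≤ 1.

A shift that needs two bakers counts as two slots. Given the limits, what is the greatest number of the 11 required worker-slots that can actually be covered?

9

Total capacity across all bakers is 1+1+1+1+2+2+1 = 9, and 11 slots are needed, so at most 9 can be filled.
An assignment achieving 9: Block 1→Rivera, Block 2→Marcus, Block 3→Marcus+Ueda, Block 6→Pham, Block 7→Singh, Block 8→Ueda, Block 9→Costa, Block 10→Johansson.
Loads: Johansson 1/1, Rivera 1/1, Singh 1/1, Pham 1/1, Marcus 2/2, Ueda 2/2, Costa 1/1.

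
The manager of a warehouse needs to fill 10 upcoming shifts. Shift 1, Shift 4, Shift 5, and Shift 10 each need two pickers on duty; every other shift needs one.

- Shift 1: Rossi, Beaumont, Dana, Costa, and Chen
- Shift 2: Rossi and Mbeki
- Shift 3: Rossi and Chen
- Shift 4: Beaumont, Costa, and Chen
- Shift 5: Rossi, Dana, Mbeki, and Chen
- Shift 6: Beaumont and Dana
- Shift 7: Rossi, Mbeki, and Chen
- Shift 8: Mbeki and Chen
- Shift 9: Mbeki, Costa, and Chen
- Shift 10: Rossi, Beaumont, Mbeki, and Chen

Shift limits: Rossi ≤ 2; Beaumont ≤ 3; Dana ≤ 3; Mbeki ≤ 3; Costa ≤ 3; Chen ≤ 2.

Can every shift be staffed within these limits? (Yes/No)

Yes

One valid schedule: Shift 1→Dana+Costa, Shift 2→Rossi, Shift 3→Rossi, Shift 4→Beaumont+Costa, Shift 5→Dana+Chen, Shift 6→Beaumont, Shift 7→Mbeki, Shift 8→Mbeki, Shift 9→Mbeki, Shift 10→Beaumont+Chen.
Loads: Rossi 2/2, Beaumont 3/3, Dana 2/3, Mbeki 3/3, Costa 2/3, Chen 2/2 — all within limits.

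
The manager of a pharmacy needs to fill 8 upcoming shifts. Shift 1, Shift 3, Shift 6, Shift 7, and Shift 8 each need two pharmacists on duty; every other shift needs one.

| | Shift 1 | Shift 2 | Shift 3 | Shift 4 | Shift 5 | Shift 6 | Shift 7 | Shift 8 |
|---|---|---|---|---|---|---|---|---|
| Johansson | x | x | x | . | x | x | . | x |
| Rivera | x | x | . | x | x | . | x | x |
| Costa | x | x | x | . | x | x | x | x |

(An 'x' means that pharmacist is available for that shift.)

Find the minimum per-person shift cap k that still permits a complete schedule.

5

With 3 pharmacists and 13 worker-slots to fill, someone must work at least ⌈13/3⌉ = 5 shifts, so k ≥ 5.
k = 5 works: Shift 1→Johansson+Rivera, Shift 2→Johansson, Shift 3→Johansson+Costa, Shift 4→Rivera, Shift 5→Johansson, Shift 6→Johansson+Costa, Shift 7→Rivera+Costa, Shift 8→Rivera+Costa.
Loads: Johansson 5, Rivera 4, Costa 4 — all ≤ 5.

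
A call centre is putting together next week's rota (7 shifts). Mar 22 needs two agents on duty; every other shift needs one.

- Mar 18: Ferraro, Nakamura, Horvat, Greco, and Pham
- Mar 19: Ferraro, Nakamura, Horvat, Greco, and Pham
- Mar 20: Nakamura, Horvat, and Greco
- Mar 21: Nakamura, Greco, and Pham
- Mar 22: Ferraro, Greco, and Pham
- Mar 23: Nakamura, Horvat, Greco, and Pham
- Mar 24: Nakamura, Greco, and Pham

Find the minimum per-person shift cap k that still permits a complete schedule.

With 5 agents and 8 worker-slots to fill, someone must work at least ⌈8/5⌉ = 2 shifts, so k ≥ 2.
k = 2 works: Mar 18→Ferraro, Mar 19→Horvat, Mar 20→Nakamura, Mar 21→Nakamura, Mar 22→Ferraro+Greco, Mar 23→Horvat, Mar 24→Greco.
Loads: Ferraro 2, Nakamura 2, Horvat 2, Greco 2, Pham 0 — all ≤ 2.

2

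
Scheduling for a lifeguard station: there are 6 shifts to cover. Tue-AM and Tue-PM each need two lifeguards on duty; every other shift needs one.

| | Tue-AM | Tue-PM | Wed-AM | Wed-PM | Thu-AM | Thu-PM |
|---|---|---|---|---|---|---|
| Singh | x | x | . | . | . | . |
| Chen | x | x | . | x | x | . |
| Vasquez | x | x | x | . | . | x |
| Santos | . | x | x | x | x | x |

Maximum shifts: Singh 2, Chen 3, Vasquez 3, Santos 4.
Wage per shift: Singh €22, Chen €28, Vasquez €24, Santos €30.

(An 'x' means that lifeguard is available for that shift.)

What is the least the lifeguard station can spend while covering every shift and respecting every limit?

€200

Picking the cheapest available lifeguard for each shift independently would cost €196, but that ignores the shift limits.
An optimal schedule: Tue-AM→Singh+Chen, Tue-PM→Singh+Vasquez, Wed-AM→Vasquez, Wed-PM→Chen, Thu-AM→Chen, Thu-PM→Vasquez.
Total: 22 + 28 + 22 + 24 + 24 + 28 + 28 + 24 = €200.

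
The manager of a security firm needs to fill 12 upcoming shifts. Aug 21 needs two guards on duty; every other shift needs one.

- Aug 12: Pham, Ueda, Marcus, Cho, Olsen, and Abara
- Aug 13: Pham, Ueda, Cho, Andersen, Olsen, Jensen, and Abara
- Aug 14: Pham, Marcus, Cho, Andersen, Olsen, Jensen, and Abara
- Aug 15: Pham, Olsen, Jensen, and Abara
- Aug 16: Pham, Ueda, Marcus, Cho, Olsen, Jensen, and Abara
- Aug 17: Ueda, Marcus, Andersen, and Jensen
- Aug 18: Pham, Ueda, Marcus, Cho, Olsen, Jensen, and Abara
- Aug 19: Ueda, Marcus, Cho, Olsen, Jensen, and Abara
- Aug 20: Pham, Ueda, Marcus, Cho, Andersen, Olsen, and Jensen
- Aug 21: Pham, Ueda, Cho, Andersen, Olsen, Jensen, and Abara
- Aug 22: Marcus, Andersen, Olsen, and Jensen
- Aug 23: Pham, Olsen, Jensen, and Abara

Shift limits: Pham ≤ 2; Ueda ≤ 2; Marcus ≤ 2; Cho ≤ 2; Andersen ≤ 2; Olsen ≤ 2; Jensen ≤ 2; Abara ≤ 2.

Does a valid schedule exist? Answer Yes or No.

Yes

One valid schedule: Aug 12→Ueda, Aug 13→Cho, Aug 14→Cho, Aug 15→Pham, Aug 16→Olsen, Aug 17→Ueda, Aug 18→Olsen, Aug 19→Marcus, Aug 20→Andersen, Aug 21→Andersen+Jensen, Aug 22→Marcus, Aug 23→Pham.
Loads: Pham 2/2, Ueda 2/2, Marcus 2/2, Cho 2/2, Andersen 2/2, Olsen 2/2, Jensen 1/2, Abara 0/2 — all within limits.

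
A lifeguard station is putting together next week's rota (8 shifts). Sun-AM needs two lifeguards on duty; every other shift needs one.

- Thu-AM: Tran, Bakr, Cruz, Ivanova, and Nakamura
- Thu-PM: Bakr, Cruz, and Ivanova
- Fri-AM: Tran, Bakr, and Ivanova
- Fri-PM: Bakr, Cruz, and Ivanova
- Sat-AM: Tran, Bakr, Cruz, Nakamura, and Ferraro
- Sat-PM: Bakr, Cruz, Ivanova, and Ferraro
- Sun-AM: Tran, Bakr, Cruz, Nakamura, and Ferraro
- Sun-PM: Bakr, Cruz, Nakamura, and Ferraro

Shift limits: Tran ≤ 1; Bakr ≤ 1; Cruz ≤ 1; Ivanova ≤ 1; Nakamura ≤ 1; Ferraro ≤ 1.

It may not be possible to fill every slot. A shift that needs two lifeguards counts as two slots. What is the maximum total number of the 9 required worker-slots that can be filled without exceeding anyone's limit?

Total capacity across all lifeguards is 1+1+1+1+1+1 = 6, and 9 slots are needed, so at most 6 can be filled.
An assignment achieving 6: Thu-PM→Bakr, Fri-AM→Tran, Fri-PM→Cruz, Sat-AM→Ferraro, Sat-PM→Ivanova, Sun-PM→Nakamura.
Loads: Tran 1/1, Bakr 1/1, Cruz 1/1, Ivanova 1/1, Nakamura 1/1, Ferraro 1/1.

6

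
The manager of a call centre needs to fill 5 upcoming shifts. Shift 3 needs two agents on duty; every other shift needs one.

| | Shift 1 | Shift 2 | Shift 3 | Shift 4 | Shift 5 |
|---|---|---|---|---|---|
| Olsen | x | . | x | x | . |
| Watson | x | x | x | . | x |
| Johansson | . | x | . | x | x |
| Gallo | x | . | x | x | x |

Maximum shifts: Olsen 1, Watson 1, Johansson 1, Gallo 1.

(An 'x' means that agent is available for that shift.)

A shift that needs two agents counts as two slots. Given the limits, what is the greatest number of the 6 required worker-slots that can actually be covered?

Total capacity across all agents is 1+1+1+1 = 4, and 6 slots are needed, so at most 4 can be filled.
An assignment achieving 4: Shift 1→Olsen, Shift 2→Watson, Shift 3→Gallo, Shift 4→Johansson.
Loads: Olsen 1/1, Watson 1/1, Johansson 1/1, Gallo 1/1.

4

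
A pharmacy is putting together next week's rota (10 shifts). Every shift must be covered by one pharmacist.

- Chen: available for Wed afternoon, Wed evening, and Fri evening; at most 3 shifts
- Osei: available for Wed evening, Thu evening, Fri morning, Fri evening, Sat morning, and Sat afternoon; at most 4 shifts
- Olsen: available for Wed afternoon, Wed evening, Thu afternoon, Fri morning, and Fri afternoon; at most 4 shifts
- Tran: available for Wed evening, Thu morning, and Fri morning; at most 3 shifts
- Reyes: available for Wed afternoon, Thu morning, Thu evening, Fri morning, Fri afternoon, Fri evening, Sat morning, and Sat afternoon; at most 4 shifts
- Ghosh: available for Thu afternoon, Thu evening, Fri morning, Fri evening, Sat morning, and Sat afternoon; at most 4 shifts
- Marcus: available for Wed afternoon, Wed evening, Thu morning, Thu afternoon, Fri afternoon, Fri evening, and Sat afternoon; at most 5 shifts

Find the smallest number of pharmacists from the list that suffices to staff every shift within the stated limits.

10 slots to fill and no one can take more than 5, so at least ⌈10/5⌉ = 2 pharmacists are needed.
Any 2 pharmacists together have capacity at most 5+4 = 9 < 10 slots, so 2 can never suffice.
Chen, Osei, and Marcus alone can cover everything: Wed afternoon→Chen, Wed evening→Chen, Thu morning→Marcus, Thu afternoon→Marcus, Thu evening→Osei, Fri morning→Osei, Fri afternoon→Marcus, Fri evening→Chen, Sat morning→Osei, Sat afternoon→Osei.

3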